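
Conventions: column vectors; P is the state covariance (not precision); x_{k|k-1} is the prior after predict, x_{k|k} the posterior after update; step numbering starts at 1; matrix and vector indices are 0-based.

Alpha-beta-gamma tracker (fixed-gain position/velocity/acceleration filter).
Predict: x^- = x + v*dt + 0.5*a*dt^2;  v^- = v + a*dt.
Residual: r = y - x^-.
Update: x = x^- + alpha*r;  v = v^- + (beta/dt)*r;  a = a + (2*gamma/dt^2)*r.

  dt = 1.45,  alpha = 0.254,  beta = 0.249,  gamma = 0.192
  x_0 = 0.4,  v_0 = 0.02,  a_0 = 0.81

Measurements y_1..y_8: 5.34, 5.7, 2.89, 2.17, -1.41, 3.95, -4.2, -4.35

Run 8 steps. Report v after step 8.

step 1: x_pred=1.2805  r=4.0595  x^+=2.3116  v^+=1.8916  a^+=1.5514
step 2: x_pred=6.6854  r=-0.9854  x^+=6.4351  v^+=3.9720  a^+=1.3715
step 3: x_pred=13.6362  r=-10.7462  x^+=10.9067  v^+=4.1152  a^+=-0.5912
step 4: x_pred=16.2521  r=-14.0821  x^+=12.6753  v^+=0.8397  a^+=-3.1632
step 5: x_pred=10.5675  r=-11.9775  x^+=7.5252  v^+=-5.8038  a^+=-5.3508
step 6: x_pred=-6.5153  r=10.4653  x^+=-3.8571  v^+=-11.7652  a^+=-3.4394
step 7: x_pred=-24.5323  r=20.3323  x^+=-19.3679  v^+=-13.2608  a^+=0.2741
step 8: x_pred=-38.3079  r=33.9579  x^+=-29.6826  v^+=-7.0319  a^+=6.4762

v_post = -7.0319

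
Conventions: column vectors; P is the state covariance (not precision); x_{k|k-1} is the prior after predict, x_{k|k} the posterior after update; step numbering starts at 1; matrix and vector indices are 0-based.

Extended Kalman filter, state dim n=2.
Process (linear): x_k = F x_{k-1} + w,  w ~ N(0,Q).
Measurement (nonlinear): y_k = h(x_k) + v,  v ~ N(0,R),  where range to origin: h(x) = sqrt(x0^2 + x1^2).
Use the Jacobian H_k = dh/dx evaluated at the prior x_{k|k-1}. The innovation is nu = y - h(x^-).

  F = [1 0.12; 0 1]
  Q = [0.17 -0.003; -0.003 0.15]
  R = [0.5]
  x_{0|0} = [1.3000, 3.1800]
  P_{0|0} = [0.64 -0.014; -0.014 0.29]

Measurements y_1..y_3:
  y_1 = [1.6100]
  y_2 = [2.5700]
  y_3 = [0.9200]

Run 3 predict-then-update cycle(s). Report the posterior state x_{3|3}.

step 1: x^-=[1.6816, 3.1800]  P^-=[0.8108 0.0178; 0.0178 0.4400]  H_jac=[0.4675 0.8840]  S=[1.0357]  K=[0.3811; 0.3836]  nu=[-1.9872]  x^+=[0.9242, 2.4177]  P^+=[0.6604 -0.1336; -0.1336 0.2876]
step 2: x^-=[1.2143, 2.4177]  P^-=[0.8024 -0.1021; -0.1021 0.4376]  H_jac=[0.4488 0.8936]  S=[0.9292]  K=[0.2894; 0.3715]  nu=[-0.1356]  x^+=[1.1751, 2.3674]  P^+=[0.7246 -0.2020; -0.2020 0.3093]
step 3: x^-=[1.4592, 2.3674]  P^-=[0.8506 -0.1679; -0.1679 0.4593]  H_jac=[0.5247 0.8513]  S=[0.9171]  K=[0.3308; 0.3303]  nu=[-1.8609]  x^+=[0.8435, 1.7526]  P^+=[0.7502 -0.2681; -0.2681 0.3593]

x_post = [0.8435, 1.7526]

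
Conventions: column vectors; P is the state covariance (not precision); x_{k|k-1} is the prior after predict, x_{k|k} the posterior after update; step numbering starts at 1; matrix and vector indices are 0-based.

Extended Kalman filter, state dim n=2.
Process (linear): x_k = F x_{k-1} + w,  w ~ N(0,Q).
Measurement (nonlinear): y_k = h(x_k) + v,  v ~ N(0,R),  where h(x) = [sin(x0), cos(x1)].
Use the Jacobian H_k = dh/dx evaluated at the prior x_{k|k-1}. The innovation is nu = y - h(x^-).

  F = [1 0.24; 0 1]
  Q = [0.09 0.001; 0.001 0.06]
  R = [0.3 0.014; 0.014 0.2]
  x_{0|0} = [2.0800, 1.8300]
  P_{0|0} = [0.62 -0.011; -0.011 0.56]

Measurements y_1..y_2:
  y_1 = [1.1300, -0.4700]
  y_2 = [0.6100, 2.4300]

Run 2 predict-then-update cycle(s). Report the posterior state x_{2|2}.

x_post = [2.3915, 0.5159]

step 1: x^-=[2.5192, 1.8300]  P^-=[0.7370 0.1244; 0.1244 0.6200]  H_jac=[-0.8125 0.0000; 0.0000 -0.9666]  S=[0.7865 0.1117; 0.1117 0.7793]  K=[-0.7548 -0.0461; -0.0197 -0.7662]  nu=[0.5470, -0.2137]  x^+=[2.1162, 1.9830]  P^+=[0.2795 0.0205; 0.0205 0.1588]
step 2: x^-=[2.5921, 1.9830]  P^-=[0.3885 0.0596; 0.0596 0.2188]  H_jac=[-0.8528 0.0000; 0.0000 -0.9163]  S=[0.5825 0.0606; 0.0606 0.3837]  K=[-0.5632 -0.0534; -0.0335 -0.5172]  nu=[0.0877, 2.8306]  x^+=[2.3915, 0.5159]  P^+=[0.1990 0.0203; 0.0203 0.1134]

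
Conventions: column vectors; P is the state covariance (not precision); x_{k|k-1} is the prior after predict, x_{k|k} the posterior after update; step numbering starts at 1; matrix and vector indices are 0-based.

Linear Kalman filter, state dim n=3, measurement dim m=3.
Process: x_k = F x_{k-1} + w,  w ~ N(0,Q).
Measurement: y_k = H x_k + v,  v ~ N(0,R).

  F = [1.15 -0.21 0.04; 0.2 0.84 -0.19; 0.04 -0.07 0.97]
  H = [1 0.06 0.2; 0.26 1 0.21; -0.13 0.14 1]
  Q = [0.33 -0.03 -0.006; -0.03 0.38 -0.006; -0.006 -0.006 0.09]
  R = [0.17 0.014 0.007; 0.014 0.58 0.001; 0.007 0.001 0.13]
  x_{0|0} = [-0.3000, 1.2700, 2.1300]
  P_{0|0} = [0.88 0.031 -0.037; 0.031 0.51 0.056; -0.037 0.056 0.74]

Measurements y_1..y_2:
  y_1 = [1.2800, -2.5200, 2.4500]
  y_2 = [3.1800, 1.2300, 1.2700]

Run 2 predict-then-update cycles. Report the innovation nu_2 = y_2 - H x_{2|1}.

step 1: x^-=[-0.5265, 0.6021, 1.9652]  P^-=[1.4982 0.1174 0.0150; 0.1174 0.7971 -0.1252; 0.0150 -0.1252 0.7795]  S=[1.7193 0.5806 -0.0060; 0.5806 1.5228 0.0892; -0.0060 0.0892 0.9072]  K=[0.8723 0.0126 -0.1754; -0.1128 0.5744 -0.0891; 0.1209 -0.0678 0.8452]  nu=[1.3773, -3.3979, 0.3321]  x^+=[0.5739, -1.5347, 2.6428]  P^+=[0.1474 -0.0201 0.0053; -0.0201 0.3500 -0.0634; 0.0053 -0.0634 0.1202]
step 2: x^-=[1.0879, -1.6765, 2.6939]  P^-=[0.5518 -0.0831 0.0314; -0.0831 0.6503 -0.0995; 0.0314 -0.0995 0.2142]  S=[0.7329 0.1082 -0.0056; 0.1082 1.1955 0.0310; -0.0056 0.0310 0.3333]  K=[0.7548 -0.0086 -0.1425; -0.1650 0.5245 -0.0446; 0.1071 -0.0639 0.5964]  nu=[1.6539, 2.0579, -1.0478]  x^+=[2.4680, -0.8234, 2.1146]  P^+=[0.1275 -0.0293 0.0074; -0.0293 0.3211 -0.0552; 0.0074 -0.0552 0.0869]

innov = [1.6539, 2.0579, -1.0478]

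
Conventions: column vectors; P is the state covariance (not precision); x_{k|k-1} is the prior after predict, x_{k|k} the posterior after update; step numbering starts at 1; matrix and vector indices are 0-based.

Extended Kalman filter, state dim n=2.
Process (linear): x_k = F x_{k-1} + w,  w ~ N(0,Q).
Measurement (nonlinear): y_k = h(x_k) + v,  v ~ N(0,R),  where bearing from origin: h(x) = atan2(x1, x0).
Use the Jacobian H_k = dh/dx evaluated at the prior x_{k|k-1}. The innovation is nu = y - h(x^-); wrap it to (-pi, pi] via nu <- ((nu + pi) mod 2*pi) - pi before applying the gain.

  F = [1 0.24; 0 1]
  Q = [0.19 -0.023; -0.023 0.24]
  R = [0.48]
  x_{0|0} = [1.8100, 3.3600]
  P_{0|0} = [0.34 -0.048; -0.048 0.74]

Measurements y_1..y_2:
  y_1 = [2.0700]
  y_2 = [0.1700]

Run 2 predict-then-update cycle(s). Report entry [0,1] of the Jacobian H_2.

step 1: x^-=[2.6164, 3.3600]  P^-=[0.5496 0.1066; 0.1066 0.9800]  H_jac=[-0.1853 0.1443]  S=[0.5136]  K=[-0.1683; 0.2368]  nu=[1.1608]  x^+=[2.4210, 3.6349]  P^+=[0.5350 0.1271; 0.1271 0.9512]
step 2: x^-=[3.2934, 3.6349]  P^-=[0.8408 0.3324; 0.3324 1.1912]  H_jac=[-0.1511 0.1369]  S=[0.5078]  K=[-0.1606; 0.2222]  nu=[-0.6647]  x^+=[3.4001, 3.4872]  P^+=[0.8277 0.3505; 0.3505 1.1661]

H_jac[0,1] = 0.1369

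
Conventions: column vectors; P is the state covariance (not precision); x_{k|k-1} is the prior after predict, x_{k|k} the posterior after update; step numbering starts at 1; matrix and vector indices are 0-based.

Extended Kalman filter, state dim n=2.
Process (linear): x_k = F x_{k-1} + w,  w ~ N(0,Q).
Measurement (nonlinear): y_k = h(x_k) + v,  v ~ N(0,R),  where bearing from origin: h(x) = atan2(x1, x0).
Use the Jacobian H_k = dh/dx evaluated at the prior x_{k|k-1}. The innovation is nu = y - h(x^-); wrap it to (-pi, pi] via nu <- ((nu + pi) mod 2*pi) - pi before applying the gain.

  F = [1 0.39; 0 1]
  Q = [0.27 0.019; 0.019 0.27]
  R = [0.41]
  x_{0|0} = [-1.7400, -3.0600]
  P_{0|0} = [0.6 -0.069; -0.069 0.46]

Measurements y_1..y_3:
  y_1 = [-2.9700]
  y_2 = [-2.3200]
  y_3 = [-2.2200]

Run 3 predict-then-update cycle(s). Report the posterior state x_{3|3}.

x_post = [-5.3367, -3.0793]

step 1: x^-=[-2.9334, -3.0600]  P^-=[0.8861 0.1294; 0.1294 0.7300]  H_jac=[0.1703 -0.1633]  S=[0.4480]  K=[0.2897; -0.2168]  nu=[-0.6349]  x^+=[-3.1174, -2.9223]  P^+=[0.8485 0.1575; 0.1575 0.7089]
step 2: x^-=[-4.2571, -2.9223]  P^-=[1.3493 0.4530; 0.4530 0.9789]  H_jac=[0.1096 -0.1597]  S=[0.4353]  K=[0.1736; -0.2450]  nu=[0.2200]  x^+=[-4.2189, -2.9762]  P^+=[1.3361 0.4715; 0.4715 0.9528]
step 3: x^-=[-5.3796, -2.9762]  P^-=[2.1189 0.8621; 0.8621 1.2228]  H_jac=[0.0787 -0.1423]  S=[0.4286]  K=[0.1030; -0.2477]  nu=[0.4163]  x^+=[-5.3367, -3.0793]  P^+=[2.1143 0.8731; 0.8731 1.1965]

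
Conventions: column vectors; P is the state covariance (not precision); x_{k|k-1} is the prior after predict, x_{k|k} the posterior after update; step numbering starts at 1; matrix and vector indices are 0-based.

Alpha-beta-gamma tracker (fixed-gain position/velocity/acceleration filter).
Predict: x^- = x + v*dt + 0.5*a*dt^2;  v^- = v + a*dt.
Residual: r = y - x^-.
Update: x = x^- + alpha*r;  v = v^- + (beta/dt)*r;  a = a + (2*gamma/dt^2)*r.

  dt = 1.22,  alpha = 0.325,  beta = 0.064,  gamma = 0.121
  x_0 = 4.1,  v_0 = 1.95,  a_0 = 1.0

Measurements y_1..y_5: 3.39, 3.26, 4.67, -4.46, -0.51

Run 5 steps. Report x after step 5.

step 1: x_pred=7.2232  r=-3.8332  x^+=5.9774  v^+=2.9689  a^+=0.3768
step 2: x_pred=9.8799  r=-6.6199  x^+=7.7284  v^+=3.0813  a^+=-0.6996
step 3: x_pred=10.9670  r=-6.2970  x^+=8.9204  v^+=1.8975  a^+=-1.7234
step 4: x_pred=9.9528  r=-14.4128  x^+=5.2687  v^+=-0.9612  a^+=-4.0668
step 5: x_pred=1.0695  r=-1.5795  x^+=0.5562  v^+=-6.0055  a^+=-4.3236

x_post = 0.5562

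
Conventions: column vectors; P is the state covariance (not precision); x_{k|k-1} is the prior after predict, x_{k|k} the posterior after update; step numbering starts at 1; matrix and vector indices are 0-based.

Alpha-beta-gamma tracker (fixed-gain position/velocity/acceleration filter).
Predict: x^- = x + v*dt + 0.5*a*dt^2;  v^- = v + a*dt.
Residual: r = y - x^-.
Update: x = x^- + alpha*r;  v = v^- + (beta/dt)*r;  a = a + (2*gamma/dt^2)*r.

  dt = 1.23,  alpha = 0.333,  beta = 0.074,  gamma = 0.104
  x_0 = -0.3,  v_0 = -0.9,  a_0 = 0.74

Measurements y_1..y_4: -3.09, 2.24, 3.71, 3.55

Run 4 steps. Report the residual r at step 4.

step 1: x_pred=-0.8472  r=-2.2428  x^+=-1.5941  v^+=-0.1247  a^+=0.4317
step 2: x_pred=-1.4210  r=3.6610  x^+=-0.2019  v^+=0.6265  a^+=0.9350
step 3: x_pred=1.2759  r=2.4341  x^+=2.0865  v^+=1.9229  a^+=1.2696
step 4: x_pred=5.4121  r=-1.8621  x^+=4.7920  v^+=3.3725  a^+=1.0136

resid = -1.8621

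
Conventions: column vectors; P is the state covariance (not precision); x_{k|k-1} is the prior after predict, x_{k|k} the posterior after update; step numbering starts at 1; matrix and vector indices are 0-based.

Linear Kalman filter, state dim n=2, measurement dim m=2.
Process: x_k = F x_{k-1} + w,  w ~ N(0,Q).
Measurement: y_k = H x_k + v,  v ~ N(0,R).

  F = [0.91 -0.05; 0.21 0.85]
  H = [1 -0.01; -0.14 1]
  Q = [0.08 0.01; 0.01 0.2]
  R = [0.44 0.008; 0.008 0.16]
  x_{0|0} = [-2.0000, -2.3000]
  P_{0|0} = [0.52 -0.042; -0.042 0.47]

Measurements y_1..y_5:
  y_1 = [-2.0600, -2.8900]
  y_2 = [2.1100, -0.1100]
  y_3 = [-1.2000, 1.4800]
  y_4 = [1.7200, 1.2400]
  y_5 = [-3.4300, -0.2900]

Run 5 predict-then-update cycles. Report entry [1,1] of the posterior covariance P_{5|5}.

step 1: x^-=[-1.7050, -2.3750]  P^-=[0.5156 0.0574; 0.0574 0.5475]  S=[0.9545 -0.0122; -0.0122 0.7016]  K=[0.5394 -0.0117; 0.0642 0.7701]  nu=[-0.3787, -0.7537]  x^+=[-1.9005, -2.9797]  P^+=[0.2376 0.0357; 0.0357 0.1287]
step 2: x^-=[-1.5804, -2.9319]  P^-=[0.2738 0.0772; 0.0772 0.3162]  S=[0.7123 0.0438; 0.0438 0.4600]  K=[0.3804 0.0482; 0.0635 0.6579]  nu=[3.6611, 2.6006]  x^+=[-0.0624, -0.9885]  P^+=[0.1681 0.0343; 0.0343 0.1106]
step 3: x^-=[-0.0074, -0.8533]  P^-=[0.2164 0.0636; 0.0636 0.2995]  S=[0.6551 0.0384; 0.0384 0.4460]  K=[0.3266 0.0466; 0.0546 0.6470]  nu=[-1.2012, 2.3323]  x^+=[-0.2910, 0.5901]  P^+=[0.1444 0.0303; 0.0303 0.1082]
step 4: x^-=[-0.2943, 0.4405]  P^-=[0.1971 0.0561; 0.0561 0.2953]  S=[0.6360 0.0336; 0.0336 0.4435]  K=[0.3068 0.0410; 0.0495 0.6445]  nu=[2.0188, 0.7583]  x^+=[0.3561, 1.0291]  P^+=[0.1356 0.0280; 0.0280 0.1074]
step 5: x^-=[0.2726, 0.9495]  P^-=[0.1900 0.0527; 0.0527 0.2936]  S=[0.6290 0.0312; 0.0312 0.4426]  K=[0.2994 0.0379; 0.0472 0.6434]  nu=[-3.6931, -1.2013]  x^+=[-0.8785, 0.0024]  P^+=[0.1323 0.0270; 0.0270 0.1071]

P_post[1,1] = 0.1071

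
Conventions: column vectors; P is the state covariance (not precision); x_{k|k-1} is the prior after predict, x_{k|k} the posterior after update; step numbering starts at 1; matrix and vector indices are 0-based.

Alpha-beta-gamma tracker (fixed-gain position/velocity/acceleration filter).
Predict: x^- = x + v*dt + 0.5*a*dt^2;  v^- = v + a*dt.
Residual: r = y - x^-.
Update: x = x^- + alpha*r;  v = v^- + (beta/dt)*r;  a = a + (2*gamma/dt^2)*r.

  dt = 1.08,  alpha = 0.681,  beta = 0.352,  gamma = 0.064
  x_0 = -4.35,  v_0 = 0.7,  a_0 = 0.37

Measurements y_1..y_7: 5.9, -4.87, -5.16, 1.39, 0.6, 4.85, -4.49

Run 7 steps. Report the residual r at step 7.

resid = -10.3501

step 1: x_pred=-3.3782  r=9.2782  x^+=2.9402  v^+=4.1236  a^+=1.3882
step 2: x_pred=8.2033  r=-13.0733  x^+=-0.6996  v^+=1.3619  a^+=-0.0465
step 3: x_pred=0.7442  r=-5.9042  x^+=-3.2766  v^+=-0.6126  a^+=-0.6944
step 4: x_pred=-4.3432  r=5.7332  x^+=-0.4389  v^+=0.5060  a^+=-0.0652
step 5: x_pred=0.0696  r=0.5304  x^+=0.4308  v^+=0.6085  a^+=-0.0070
step 6: x_pred=1.0838  r=3.7662  x^+=3.6486  v^+=1.8283  a^+=0.4063
step 7: x_pred=5.8601  r=-10.3501  x^+=-1.1883  v^+=-1.1063  a^+=-0.7296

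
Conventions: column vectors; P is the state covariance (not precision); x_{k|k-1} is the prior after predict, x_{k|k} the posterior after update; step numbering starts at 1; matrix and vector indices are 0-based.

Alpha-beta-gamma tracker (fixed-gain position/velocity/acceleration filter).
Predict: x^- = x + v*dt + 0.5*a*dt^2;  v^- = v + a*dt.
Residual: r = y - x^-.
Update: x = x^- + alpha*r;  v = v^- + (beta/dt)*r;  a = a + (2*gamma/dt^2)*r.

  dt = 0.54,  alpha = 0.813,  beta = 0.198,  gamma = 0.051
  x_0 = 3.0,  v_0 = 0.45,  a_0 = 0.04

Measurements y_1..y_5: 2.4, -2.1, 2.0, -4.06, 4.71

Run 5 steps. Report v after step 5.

v_post = -0.4471

step 1: x_pred=3.2488  r=-0.8488  x^+=2.5587  v^+=0.1604  a^+=-0.2569
step 2: x_pred=2.6079  r=-4.7079  x^+=-1.2196  v^+=-1.7046  a^+=-1.9037
step 3: x_pred=-2.4177  r=4.4177  x^+=1.1739  v^+=-1.1128  a^+=-0.3584
step 4: x_pred=0.5207  r=-4.5807  x^+=-3.2034  v^+=-2.9859  a^+=-1.9607
step 5: x_pred=-5.1017  r=9.8117  x^+=2.8752  v^+=-0.4471  a^+=1.4713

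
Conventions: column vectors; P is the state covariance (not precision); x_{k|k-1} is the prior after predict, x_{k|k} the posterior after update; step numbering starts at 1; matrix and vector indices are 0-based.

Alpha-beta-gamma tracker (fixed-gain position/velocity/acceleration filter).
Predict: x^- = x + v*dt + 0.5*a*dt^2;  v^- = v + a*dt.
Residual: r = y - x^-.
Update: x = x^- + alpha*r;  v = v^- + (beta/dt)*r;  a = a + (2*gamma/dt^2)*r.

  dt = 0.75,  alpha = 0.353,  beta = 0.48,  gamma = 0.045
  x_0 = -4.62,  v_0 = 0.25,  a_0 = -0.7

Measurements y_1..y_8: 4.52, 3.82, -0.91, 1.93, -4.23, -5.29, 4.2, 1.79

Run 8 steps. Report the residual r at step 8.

resid = 8.2207

step 1: x_pred=-4.6294  r=9.1494  x^+=-1.3996  v^+=5.5806  a^+=0.7639
step 2: x_pred=3.0007  r=0.8193  x^+=3.2899  v^+=6.6779  a^+=0.8950
step 3: x_pred=8.5500  r=-9.4600  x^+=5.2106  v^+=1.2947  a^+=-0.6186
step 4: x_pred=6.0077  r=-4.0777  x^+=4.5683  v^+=-1.7790  a^+=-1.2710
step 5: x_pred=2.8766  r=-7.1066  x^+=0.3680  v^+=-7.2804  a^+=-2.4081
step 6: x_pred=-5.7697  r=0.4797  x^+=-5.6003  v^+=-8.7795  a^+=-2.3314
step 7: x_pred=-12.8407  r=17.0407  x^+=-6.8253  v^+=0.3780  a^+=0.3952
step 8: x_pred=-6.4307  r=8.2207  x^+=-3.5288  v^+=5.9356  a^+=1.7105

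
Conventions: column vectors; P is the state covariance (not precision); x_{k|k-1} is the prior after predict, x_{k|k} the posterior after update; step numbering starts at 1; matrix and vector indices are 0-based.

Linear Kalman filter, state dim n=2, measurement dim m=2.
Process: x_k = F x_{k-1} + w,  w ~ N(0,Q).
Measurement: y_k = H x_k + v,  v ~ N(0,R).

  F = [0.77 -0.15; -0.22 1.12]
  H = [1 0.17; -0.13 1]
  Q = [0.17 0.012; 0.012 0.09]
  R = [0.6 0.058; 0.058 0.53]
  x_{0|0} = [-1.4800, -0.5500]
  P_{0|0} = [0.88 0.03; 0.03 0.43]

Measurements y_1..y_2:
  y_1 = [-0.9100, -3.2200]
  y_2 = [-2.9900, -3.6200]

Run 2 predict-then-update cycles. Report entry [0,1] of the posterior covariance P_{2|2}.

step 1: x^-=[-1.0571, -0.2904]  P^-=[0.6945 -0.1825; -0.1825 0.6572]  S=[1.2515 -0.0990; -0.0990 1.2464]  K=[0.5161 -0.1778; -0.0134 0.5453]  nu=[0.1965, -3.0670]  x^+=[-0.4103, -1.9653]  P^+=[0.3036 -0.0249; -0.0249 0.2850]
step 2: x^-=[-0.0211, -2.1109]  P^-=[0.3621 -0.1096; -0.1096 0.4744]  S=[0.9386 -0.0156; -0.0156 1.0390]  K=[0.3636 -0.1453; -0.0230 0.4700]  nu=[-2.6100, -1.5118]  x^+=[-0.7504, -2.7614]  P^+=[0.2145 -0.0280; -0.0280 0.2441]

P_post[0,1] = -0.0280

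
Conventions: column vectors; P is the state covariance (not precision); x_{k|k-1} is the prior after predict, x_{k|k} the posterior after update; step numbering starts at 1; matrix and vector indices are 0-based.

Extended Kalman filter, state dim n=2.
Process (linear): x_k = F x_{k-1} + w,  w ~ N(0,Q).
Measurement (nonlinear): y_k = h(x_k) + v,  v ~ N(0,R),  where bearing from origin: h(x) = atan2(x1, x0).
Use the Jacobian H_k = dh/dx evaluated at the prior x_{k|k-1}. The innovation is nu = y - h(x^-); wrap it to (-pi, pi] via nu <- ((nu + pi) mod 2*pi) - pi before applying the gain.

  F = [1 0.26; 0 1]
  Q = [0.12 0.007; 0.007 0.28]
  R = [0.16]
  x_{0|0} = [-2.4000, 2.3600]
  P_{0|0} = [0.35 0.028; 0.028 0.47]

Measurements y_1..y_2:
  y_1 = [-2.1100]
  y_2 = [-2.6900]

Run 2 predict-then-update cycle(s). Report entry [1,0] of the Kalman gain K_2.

K[1,0] = -1.1176

step 1: x^-=[-1.7864, 2.3600]  P^-=[0.5163 0.1572; 0.1572 0.7500]  H_jac=[-0.2694 -0.2039]  S=[0.2459]  K=[-0.6959; -0.7941]  nu=[1.9545]  x^+=[-3.1466, 0.8080]  P^+=[0.3972 0.0213; 0.0213 0.5949]
step 2: x^-=[-2.9365, 0.8080]  P^-=[0.5685 0.1830; 0.1830 0.8749]  H_jac=[-0.0871 -0.3166]  S=[0.2621]  K=[-0.4100; -1.1176]  nu=[0.7201]  x^+=[-3.2317, 0.0032]  P^+=[0.5245 0.0629; 0.0629 0.5476]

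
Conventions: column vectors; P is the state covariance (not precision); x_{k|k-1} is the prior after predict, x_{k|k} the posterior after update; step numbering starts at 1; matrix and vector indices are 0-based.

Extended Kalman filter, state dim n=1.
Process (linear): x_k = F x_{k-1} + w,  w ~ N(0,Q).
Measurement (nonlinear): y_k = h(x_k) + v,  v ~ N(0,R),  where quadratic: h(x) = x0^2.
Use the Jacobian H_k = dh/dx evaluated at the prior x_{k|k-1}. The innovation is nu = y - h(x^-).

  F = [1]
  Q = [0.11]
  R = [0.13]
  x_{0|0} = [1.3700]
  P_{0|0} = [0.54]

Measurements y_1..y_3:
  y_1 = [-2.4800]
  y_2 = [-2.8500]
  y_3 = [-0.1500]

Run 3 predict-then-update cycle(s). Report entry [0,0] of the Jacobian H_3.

step 1: x^-=[1.3700]  P^-=[0.6500]  H_jac=[2.7400]  S=[5.0099]  K=[0.3555]  nu=[-4.3569]  x^+=[-0.1788]  P^+=[0.0169]
step 2: x^-=[-0.1788]  P^-=[0.1269]  H_jac=[-0.3577]  S=[0.1462]  K=[-0.3103]  nu=[-2.8820]  x^+=[0.7155]  P^+=[0.1128]
step 3: x^-=[0.7155]  P^-=[0.2228]  H_jac=[1.4310]  S=[0.5862]  K=[0.5438]  nu=[-0.6620]  x^+=[0.3555]  P^+=[0.0494]

H_jac[0,0] = 1.4310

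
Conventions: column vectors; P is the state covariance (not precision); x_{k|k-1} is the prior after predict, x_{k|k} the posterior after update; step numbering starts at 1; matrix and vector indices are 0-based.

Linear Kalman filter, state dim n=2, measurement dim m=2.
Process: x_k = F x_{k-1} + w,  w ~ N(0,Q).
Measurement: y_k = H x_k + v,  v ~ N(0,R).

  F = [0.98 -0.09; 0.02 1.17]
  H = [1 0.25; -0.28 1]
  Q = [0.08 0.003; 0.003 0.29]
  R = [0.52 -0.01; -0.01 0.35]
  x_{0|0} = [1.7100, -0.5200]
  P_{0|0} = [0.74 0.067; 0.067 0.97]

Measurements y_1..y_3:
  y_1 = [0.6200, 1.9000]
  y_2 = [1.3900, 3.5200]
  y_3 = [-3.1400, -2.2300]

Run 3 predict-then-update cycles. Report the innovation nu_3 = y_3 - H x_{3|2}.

innov = [-4.2354, -5.7519]

step 1: x^-=[1.7226, -0.5742]  P^-=[0.7867 -0.0079; -0.0079 1.6213]  S=[1.4041 0.1677; 0.1677 2.0374]  K=[0.5780 -0.1596; 0.1897 0.7812]  nu=[-0.9590, 2.9565]  x^+=[0.6965, 1.5536]  P^+=[0.2968 0.0215; 0.0215 0.2775]
step 2: x^-=[0.5428, 1.8316]  P^-=[0.3635 0.0042; 0.0042 0.6711]  S=[0.9275 0.0599; 0.0599 1.0472]  K=[0.4005 -0.1161; 0.1446 0.6314]  nu=[0.3893, 1.8404]  x^+=[0.4850, 3.0500]  P^+=[0.2062 0.0131; 0.0131 0.2232]
step 3: x^-=[0.2008, 3.5781]  P^-=[0.2775 -0.0015; -0.0015 0.5963]  S=[0.8340 0.0600; 0.0600 0.9688]  K=[0.3397 -0.1028; 0.1332 0.6076]  nu=[-4.2354, -5.7519]  x^+=[-0.6467, -0.4811]  P^+=[0.1752 0.0097; 0.0097 0.2140]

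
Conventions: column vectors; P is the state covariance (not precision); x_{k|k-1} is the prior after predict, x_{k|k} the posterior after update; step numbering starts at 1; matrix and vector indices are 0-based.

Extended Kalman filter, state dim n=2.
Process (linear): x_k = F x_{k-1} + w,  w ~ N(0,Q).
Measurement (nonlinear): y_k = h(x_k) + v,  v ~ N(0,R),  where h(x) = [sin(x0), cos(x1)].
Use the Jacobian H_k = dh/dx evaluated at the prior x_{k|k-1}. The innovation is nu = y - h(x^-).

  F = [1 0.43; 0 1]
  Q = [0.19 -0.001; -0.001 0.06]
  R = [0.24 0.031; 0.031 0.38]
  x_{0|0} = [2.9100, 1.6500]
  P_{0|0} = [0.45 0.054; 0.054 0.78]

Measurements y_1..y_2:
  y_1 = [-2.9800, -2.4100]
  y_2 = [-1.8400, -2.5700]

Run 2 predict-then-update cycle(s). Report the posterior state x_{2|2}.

step 1: x^-=[3.6195, 1.6500]  P^-=[0.8307 0.3884; 0.3884 0.8400]  H_jac=[-0.8880 0.0000; 0.0000 -0.9969]  S=[0.8950 0.3748; 0.3748 1.2147]  K=[-0.7932 -0.0740; -0.1110 -0.6551]  nu=[-2.5201, -2.3309]  x^+=[5.7909, 3.4567]  P^+=[0.2170 0.0529; 0.0529 0.2532]
step 2: x^-=[7.2772, 3.4567]  P^-=[0.4992 0.1607; 0.1607 0.3132]  H_jac=[0.5453 0.0000; 0.0000 0.3099]  S=[0.3884 0.0582; 0.0582 0.4101]  K=[0.6975 0.0226; 0.1943 0.2091]  nu=[-2.6782, -1.6192]  x^+=[5.3728, 2.5976]  P^+=[0.3083 0.0974; 0.0974 0.2758]

x_post = [5.3728, 2.5976]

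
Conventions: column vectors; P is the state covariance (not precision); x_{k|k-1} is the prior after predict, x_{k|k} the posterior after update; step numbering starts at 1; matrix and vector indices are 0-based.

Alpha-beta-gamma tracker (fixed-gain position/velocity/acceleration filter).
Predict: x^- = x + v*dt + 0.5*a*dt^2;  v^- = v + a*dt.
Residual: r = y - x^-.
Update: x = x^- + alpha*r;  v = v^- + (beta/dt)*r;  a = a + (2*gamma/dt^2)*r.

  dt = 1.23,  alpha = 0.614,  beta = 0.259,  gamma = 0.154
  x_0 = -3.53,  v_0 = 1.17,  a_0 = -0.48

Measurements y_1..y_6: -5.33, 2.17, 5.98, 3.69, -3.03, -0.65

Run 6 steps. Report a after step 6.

step 1: x_pred=-2.4540  r=-2.8760  x^+=-4.2199  v^+=-0.0260  a^+=-1.0655
step 2: x_pred=-5.0578  r=7.2278  x^+=-0.6199  v^+=0.1854  a^+=0.4060
step 3: x_pred=-0.0848  r=6.0648  x^+=3.6390  v^+=1.9618  a^+=1.6407
step 4: x_pred=7.2930  r=-3.6030  x^+=5.0808  v^+=3.2211  a^+=0.9071
step 5: x_pred=9.7289  r=-12.7589  x^+=1.8949  v^+=1.6502  a^+=-1.6904
step 6: x_pred=2.6461  r=-3.2961  x^+=0.6223  v^+=-1.1230  a^+=-2.3614

a_post = -2.3614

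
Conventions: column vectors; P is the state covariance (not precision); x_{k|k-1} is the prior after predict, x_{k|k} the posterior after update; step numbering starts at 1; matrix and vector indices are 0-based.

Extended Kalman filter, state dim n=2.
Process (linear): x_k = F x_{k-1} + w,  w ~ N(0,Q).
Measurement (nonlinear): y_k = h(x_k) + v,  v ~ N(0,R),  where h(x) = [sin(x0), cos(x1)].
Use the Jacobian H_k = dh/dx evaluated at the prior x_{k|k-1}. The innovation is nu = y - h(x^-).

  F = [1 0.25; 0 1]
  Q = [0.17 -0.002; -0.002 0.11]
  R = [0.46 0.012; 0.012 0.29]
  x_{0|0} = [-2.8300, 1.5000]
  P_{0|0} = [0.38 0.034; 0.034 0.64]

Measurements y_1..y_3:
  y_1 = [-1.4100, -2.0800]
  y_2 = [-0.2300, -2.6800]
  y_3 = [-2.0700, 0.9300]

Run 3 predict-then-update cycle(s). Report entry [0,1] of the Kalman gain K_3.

K[0,1] = -0.0012

step 1: x^-=[-2.4550, 1.5000]  P^-=[0.6070 0.1920; 0.1920 0.7500]  H_jac=[-0.7734 0.0000; 0.0000 -0.9975]  S=[0.8231 0.1601; 0.1601 1.0362]  K=[-0.5510 -0.0997; -0.0412 -0.7156]  nu=[-0.7761, -2.1507]  x^+=[-1.8130, 3.0710]  P^+=[0.3292 0.0356; 0.0356 0.2085]
step 2: x^-=[-1.0452, 3.0710]  P^-=[0.5301 0.0857; 0.0857 0.3185]  H_jac=[0.5017 0.0000; 0.0000 -0.0705]  S=[0.5934 0.0090; 0.0090 0.2916]  K=[0.4487 -0.0345; 0.0737 -0.0793]  nu=[0.6350, -1.6825]  x^+=[-0.7022, 3.2512]  P^+=[0.4106 0.0657; 0.0657 0.3136]
step 3: x^-=[0.1106, 3.2512]  P^-=[0.6330 0.1421; 0.1421 0.4236]  H_jac=[0.9939 0.0000; 0.0000 0.1094]  S=[1.0853 0.0275; 0.0275 0.2951]  K=[0.5797 -0.0012; 0.1264 0.1453]  nu=[-2.1804, 1.9240]  x^+=[-1.1558, 3.2552]  P^+=[0.2683 0.0603; 0.0603 0.3990]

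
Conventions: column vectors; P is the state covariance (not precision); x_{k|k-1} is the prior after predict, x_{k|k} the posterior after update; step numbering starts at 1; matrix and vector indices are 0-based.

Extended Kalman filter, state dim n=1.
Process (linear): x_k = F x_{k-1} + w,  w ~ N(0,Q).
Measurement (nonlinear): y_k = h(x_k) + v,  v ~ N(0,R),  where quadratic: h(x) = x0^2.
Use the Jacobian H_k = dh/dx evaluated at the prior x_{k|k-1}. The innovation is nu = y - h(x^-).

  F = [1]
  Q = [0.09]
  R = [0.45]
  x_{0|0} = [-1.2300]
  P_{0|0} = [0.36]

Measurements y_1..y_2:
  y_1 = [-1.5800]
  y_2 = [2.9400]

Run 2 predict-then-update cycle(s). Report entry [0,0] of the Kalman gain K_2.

step 1: x^-=[-1.2300]  P^-=[0.4500]  H_jac=[-2.4600]  S=[3.1732]  K=[-0.3489]  nu=[-3.0929]  x^+=[-0.1510]  P^+=[0.0638]
step 2: x^-=[-0.1510]  P^-=[0.1538]  H_jac=[-0.3020]  S=[0.4640]  K=[-0.1001]  nu=[2.9172]  x^+=[-0.4431]  P^+=[0.1492]

K[0,0] = -0.1001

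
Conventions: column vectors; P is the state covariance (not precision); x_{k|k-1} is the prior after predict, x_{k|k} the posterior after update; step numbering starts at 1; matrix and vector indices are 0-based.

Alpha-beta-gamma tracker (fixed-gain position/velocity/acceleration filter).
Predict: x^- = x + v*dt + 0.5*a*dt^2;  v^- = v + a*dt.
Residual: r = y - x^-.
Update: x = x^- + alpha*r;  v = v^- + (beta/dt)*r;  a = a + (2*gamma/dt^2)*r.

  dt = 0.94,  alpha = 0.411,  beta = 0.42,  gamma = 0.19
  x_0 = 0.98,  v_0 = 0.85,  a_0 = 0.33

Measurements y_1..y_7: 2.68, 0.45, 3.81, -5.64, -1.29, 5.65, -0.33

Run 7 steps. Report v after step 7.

v_post = 4.7891

step 1: x_pred=1.9248  r=0.7552  x^+=2.2352  v^+=1.4976  a^+=0.6548
step 2: x_pred=3.9322  r=-3.4822  x^+=2.5010  v^+=0.5572  a^+=-0.8428
step 3: x_pred=2.6525  r=1.1575  x^+=3.1282  v^+=0.2822  a^+=-0.3450
step 4: x_pred=3.2411  r=-8.8811  x^+=-0.4090  v^+=-4.0102  a^+=-4.1644
step 5: x_pred=-6.0185  r=4.7285  x^+=-4.0751  v^+=-5.8120  a^+=-2.1308
step 6: x_pred=-10.4798  r=16.1298  x^+=-3.8504  v^+=-0.6081  a^+=4.8059
step 7: x_pred=-2.2988  r=1.9688  x^+=-1.4896  v^+=4.7891  a^+=5.6526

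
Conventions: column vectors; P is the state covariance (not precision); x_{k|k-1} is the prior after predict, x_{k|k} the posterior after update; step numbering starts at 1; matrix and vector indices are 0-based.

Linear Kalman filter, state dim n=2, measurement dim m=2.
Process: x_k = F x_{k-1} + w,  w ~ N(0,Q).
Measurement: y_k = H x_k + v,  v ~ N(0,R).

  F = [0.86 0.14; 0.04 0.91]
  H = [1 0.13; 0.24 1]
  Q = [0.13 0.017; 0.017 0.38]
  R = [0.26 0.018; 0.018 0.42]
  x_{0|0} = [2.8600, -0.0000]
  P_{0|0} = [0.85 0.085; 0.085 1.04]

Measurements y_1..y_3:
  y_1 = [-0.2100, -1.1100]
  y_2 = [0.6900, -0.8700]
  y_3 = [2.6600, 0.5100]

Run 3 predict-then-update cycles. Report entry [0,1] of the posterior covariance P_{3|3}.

step 1: x^-=[2.4596, 0.1144]  P^-=[0.7995 0.2457; 0.2457 1.2488]  S=[1.1445 0.6256; 0.6256 1.8328]  K=[0.7327 -0.0113; -0.0412 0.7276]  nu=[-2.6845, -1.8147]  x^+=[0.5133, -1.0954]  P^+=[0.1953 -0.0384; -0.0384 0.3141]
step 2: x^-=[0.2881, -0.9763]  P^-=[0.2713 0.0334; 0.0334 0.6376]  S=[0.5508 0.2005; 0.2005 1.0893]  K=[0.5011 -0.0018; -0.0049 0.5936]  nu=[0.5288, 0.0372]  x^+=[0.5531, -0.9568]  P^+=[0.1334 -0.0237; -0.0237 0.2549]
step 3: x^-=[0.3417, -0.8486]  P^-=[0.2279 0.0354; 0.0354 0.5896]  S=[0.5071 0.1858; 0.1858 1.0397]  K=[0.4567 0.0050; 0.0108 0.5733]  nu=[2.4286, 1.2766]  x^+=[1.4572, -0.0904]  P^+=[0.1213 -0.0188; -0.0188 0.2455]

P_post[0,1] = -0.0188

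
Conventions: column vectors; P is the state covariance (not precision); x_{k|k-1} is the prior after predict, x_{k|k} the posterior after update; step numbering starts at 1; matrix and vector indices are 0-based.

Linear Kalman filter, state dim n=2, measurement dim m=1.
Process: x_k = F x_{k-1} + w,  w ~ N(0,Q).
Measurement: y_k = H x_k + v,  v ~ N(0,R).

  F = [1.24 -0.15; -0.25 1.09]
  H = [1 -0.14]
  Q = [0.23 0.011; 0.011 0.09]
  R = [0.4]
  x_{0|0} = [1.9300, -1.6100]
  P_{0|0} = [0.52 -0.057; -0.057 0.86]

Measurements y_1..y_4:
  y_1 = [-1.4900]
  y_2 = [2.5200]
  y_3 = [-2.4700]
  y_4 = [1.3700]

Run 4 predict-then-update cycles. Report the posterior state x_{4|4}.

x_post = [0.3537, -1.2208]

step 1: x^-=[2.6347, -2.2374]  P^-=[1.0701 -0.3700; -0.3700 1.1753]  S=[1.5967]  K=[0.7026; -0.3348]  nu=[-4.4379]  x^+=[-0.4835, -0.7517]  P^+=[0.2818 0.0056; 0.0056 0.9964]
step 2: x^-=[-0.4868, -0.6985]  P^-=[0.6837 -0.2315; -0.2315 1.2884]  S=[1.1738]  K=[0.6101; -0.3509]  nu=[2.9090]  x^+=[1.2880, -1.7193]  P^+=[0.2468 0.0198; 0.0198 1.1438]
step 3: x^-=[1.8550, -2.1960]  P^-=[0.6279 -0.2251; -0.2251 1.4536]  S=[1.1194]  K=[0.5891; -0.3829]  nu=[-4.6324]  x^+=[-0.8738, -0.4224]  P^+=[0.2395 0.0274; 0.0274 1.2896]
step 4: x^-=[-1.0201, -0.2420]  P^-=[0.6170 -0.2360; -0.2360 1.6222]  S=[1.1149]  K=[0.5831; -0.4154]  nu=[2.3562]  x^+=[0.3537, -1.2208]  P^+=[0.2380 0.0340; 0.0340 1.4298]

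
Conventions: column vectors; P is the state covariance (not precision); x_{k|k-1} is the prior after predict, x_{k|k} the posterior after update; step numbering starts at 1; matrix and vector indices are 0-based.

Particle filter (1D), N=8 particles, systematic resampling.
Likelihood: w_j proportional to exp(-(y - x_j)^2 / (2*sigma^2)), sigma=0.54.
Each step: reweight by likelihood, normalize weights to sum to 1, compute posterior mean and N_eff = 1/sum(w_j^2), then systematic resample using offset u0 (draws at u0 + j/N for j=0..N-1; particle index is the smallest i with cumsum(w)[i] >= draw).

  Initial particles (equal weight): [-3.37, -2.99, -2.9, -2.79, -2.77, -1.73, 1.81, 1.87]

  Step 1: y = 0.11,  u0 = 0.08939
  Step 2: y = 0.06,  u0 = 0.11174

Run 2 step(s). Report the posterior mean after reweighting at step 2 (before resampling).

post_mean = 1.4236

step 1: w=[0.0000, 0.0000, 0.0000, 0.0000, 0.0000, 0.2009, 0.4699, 0.3291]  mean=1.1182  Neff=2.7065  idx=[5, 6, 6, 6, 6, 7, 7, 7]
step 2: w=[0.1143, 0.1457, 0.1457, 0.1457, 0.1457, 0.1010, 0.1010, 0.1010]  mean=1.4236  Neff=7.7789  idx=[0, 1, 2, 3, 4, 5, 6, 7]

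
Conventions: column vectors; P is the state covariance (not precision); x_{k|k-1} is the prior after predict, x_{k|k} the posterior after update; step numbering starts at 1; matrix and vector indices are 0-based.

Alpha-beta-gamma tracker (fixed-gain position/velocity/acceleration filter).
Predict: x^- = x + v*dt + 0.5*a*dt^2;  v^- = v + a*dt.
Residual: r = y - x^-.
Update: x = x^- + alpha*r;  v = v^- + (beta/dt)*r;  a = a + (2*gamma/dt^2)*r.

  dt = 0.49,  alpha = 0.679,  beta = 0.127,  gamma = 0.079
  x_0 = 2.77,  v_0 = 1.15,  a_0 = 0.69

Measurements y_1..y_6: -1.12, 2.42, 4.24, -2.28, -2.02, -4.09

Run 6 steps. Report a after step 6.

step 1: x_pred=3.4163  r=-4.5363  x^+=0.3362  v^+=0.3124  a^+=-2.2952
step 2: x_pred=0.2137  r=2.2063  x^+=1.7118  v^+=-0.2404  a^+=-0.8433
step 3: x_pred=1.4927  r=2.7473  x^+=3.3581  v^+=0.0584  a^+=0.9646
step 4: x_pred=3.5025  r=-5.7825  x^+=-0.4238  v^+=-0.9677  a^+=-2.8407
step 5: x_pred=-1.2390  r=-0.7810  x^+=-1.7693  v^+=-2.5620  a^+=-3.3546
step 6: x_pred=-3.4274  r=-0.6626  x^+=-3.8773  v^+=-4.3775  a^+=-3.7906

a_post = -3.7906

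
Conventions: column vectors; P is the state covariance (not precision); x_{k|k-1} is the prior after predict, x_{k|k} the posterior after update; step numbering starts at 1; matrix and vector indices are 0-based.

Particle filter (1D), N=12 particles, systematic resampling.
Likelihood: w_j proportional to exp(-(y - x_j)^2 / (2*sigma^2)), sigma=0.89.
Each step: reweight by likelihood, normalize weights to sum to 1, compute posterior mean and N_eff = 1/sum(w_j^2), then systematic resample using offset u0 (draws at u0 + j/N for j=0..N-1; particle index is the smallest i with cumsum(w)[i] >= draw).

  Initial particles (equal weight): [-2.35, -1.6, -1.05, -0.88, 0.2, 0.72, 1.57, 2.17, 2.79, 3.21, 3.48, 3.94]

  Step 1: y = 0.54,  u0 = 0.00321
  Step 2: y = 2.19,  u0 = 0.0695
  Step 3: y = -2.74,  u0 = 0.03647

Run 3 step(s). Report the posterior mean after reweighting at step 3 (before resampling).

post_mean = 0.3815

step 1: w=[0.0016, 0.0173, 0.0632, 0.0873, 0.2897, 0.3054, 0.1595, 0.0583, 0.0128, 0.0035, 0.0013, 0.0002]  mean=0.5322  Neff=4.5847  idx=[1, 3, 4, 4, 4, 4, 5, 5, 5, 5, 6, 6]
step 2: w=[0.0000, 0.0009, 0.0281, 0.0281, 0.0281, 0.0281, 0.0875, 0.0875, 0.0875, 0.0875, 0.2684, 0.2684]  mean=1.1164  Neff=5.6223  idx=[4, 6, 7, 8, 9, 10, 10, 10, 11, 11, 11, 11]
step 3: w=[0.6655, 0.0814, 0.0814, 0.0814, 0.0814, 0.0013, 0.0013, 0.0013, 0.0013, 0.0013, 0.0013, 0.0013]  mean=0.3815  Neff=2.1305  idx=[0, 0, 0, 0, 0, 0, 0, 0, 1, 2, 3, 4]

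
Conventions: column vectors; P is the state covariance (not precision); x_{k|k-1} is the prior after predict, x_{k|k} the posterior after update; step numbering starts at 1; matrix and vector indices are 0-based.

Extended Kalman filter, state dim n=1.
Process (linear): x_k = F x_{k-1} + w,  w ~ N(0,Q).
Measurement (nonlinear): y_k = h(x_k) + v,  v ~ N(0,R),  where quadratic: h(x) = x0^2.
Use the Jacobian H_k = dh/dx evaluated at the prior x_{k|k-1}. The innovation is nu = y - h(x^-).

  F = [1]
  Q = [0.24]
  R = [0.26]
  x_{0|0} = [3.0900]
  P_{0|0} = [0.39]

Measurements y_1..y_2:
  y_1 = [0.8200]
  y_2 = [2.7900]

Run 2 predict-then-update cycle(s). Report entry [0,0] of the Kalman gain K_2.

step 1: x^-=[3.0900]  P^-=[0.6300]  H_jac=[6.1800]  S=[24.3212]  K=[0.1601]  nu=[-8.7281]  x^+=[1.6928]  P^+=[0.0067]
step 2: x^-=[1.6928]  P^-=[0.2467]  H_jac=[3.3856]  S=[3.0881]  K=[0.2705]  nu=[-0.0755]  x^+=[1.6724]  P^+=[0.0208]

K[0,0] = 0.2705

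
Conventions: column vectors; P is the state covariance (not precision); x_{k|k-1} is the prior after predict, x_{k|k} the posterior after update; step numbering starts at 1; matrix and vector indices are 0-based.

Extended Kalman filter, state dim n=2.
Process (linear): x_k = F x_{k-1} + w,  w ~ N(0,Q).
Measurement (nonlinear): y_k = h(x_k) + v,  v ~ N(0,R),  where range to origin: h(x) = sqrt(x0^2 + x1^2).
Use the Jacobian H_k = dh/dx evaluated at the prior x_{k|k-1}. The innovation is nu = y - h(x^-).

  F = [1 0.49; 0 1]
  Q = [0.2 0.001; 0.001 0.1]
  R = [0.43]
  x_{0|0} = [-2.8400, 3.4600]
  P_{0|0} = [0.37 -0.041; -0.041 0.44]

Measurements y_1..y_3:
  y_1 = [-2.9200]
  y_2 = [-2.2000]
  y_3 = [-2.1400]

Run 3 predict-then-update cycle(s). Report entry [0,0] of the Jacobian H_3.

H_jac[0,0] = 0.9231

step 1: x^-=[-1.1446, 3.4600]  P^-=[0.6355 0.1756; 0.1756 0.5400]  H_jac=[-0.3141 0.9494]  S=[0.8747]  K=[-0.0376; 0.5231]  nu=[-6.5644]  x^+=[-0.8979, 0.0264]  P^+=[0.6342 0.1928; 0.1928 0.3007]
step 2: x^-=[-0.8850, 0.0264]  P^-=[1.0954 0.3411; 0.3411 0.4007]  H_jac=[-0.9996 0.0298]  S=[1.5044]  K=[-0.7210; -0.2187]  nu=[-3.0854]  x^+=[1.3396, 0.7012]  P^+=[0.3133 0.1039; 0.1039 0.3287]
step 3: x^-=[1.6832, 0.7012]  P^-=[0.6940 0.2660; 0.2660 0.4287]  H_jac=[0.9231 0.3846]  S=[1.2736]  K=[0.5833; 0.3222]  nu=[-3.9634]  x^+=[-0.6287, -0.5759]  P^+=[0.2606 0.0266; 0.0266 0.2965]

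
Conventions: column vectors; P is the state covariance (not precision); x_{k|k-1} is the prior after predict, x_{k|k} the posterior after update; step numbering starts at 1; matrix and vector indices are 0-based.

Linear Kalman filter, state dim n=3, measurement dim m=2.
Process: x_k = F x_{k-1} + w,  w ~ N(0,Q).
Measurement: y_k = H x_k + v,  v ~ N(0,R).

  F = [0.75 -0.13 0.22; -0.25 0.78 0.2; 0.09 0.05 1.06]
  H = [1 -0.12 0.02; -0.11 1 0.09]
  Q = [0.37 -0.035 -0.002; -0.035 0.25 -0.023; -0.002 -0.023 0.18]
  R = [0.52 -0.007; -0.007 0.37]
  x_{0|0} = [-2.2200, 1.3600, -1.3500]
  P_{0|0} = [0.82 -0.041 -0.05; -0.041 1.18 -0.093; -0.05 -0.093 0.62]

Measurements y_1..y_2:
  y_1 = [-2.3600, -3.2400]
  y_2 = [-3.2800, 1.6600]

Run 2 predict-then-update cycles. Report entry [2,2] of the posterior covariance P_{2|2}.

step 1: x^-=[-2.1388, 1.3458, -1.5628]  P^-=[0.8780 -0.3247 0.1603; -0.3247 1.0359 0.0682; 0.1603 0.0682 0.8665]  S=[1.4973 -0.5407; -0.5407 1.5041]  K=[0.5940 -0.0570; -0.0463 0.6999; 0.1655 0.1449]  nu=[-0.0284, -4.6804]  x^+=[-1.8889, -1.9289, -2.2458]  P^+=[0.3082 0.0026 0.0670; 0.0026 0.2608 -0.0140; 0.0670 -0.0140 0.8198]
step 2: x^-=[-1.6600, -1.4815, -2.6470]  P^-=[0.6099 -0.0772 0.2647; -0.0772 0.4487 0.1260; 0.2647 0.1260 1.1156]  S=[1.1653 -0.1798; -0.1798 0.8695]  K=[0.5314 -0.0287; -0.0281 0.5330; 0.2772 0.2842]  nu=[-1.7449, 3.1971]  x^+=[-2.6790, 0.2716, -2.2221]  P^+=[0.2746 0.0045 0.1259; 0.0045 0.1953 0.0285; 0.1259 0.0285 0.9842]

P_post[2,2] = 0.9842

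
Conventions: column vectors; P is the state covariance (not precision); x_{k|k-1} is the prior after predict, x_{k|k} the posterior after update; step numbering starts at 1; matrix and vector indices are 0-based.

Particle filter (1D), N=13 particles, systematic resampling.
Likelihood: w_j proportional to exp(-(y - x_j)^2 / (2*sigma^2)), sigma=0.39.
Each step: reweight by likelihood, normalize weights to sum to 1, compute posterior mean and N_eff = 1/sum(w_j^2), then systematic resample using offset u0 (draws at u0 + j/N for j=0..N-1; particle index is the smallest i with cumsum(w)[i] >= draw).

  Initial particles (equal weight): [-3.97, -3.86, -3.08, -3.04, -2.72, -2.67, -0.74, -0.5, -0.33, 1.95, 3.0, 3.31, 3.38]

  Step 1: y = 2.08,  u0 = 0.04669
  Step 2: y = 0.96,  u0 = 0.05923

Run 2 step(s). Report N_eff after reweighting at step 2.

step 1: w=[0.0000, 0.0000, 0.0000, 0.0000, 0.0000, 0.0000, 0.0000, 0.0000, 0.0000, 0.9287, 0.0608, 0.0068, 0.0038]  mean=2.0285  Neff=1.1545  idx=[9, 9, 9, 9, 9, 9, 9, 9, 9, 9, 9, 9, 10]
step 2: w=[0.0833, 0.0833, 0.0833, 0.0833, 0.0833, 0.0833, 0.0833, 0.0833, 0.0833, 0.0833, 0.0833, 0.0833, 0.0000]  mean=1.9500  Neff=12.0001  idx=[0, 1, 2, 3, 4, 5, 6, 7, 8, 9, 9, 10, 11]

N_eff = 12.0001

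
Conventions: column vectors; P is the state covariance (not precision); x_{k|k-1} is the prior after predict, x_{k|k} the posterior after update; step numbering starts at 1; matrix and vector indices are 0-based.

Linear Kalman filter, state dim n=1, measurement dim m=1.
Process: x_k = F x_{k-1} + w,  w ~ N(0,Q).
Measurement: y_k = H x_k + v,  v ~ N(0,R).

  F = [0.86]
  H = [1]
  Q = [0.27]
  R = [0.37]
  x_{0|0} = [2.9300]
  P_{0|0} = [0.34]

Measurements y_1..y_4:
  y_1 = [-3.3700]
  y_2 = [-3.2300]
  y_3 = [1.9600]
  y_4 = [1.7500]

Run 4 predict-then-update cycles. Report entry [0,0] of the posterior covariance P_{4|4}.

P_post[0,0] = 0.1956

step 1: x^-=[2.5198]  P^-=[0.5215]  S=[0.8915]  K=[0.5850]  nu=[-5.8898]  x^+=[-0.9255]  P^+=[0.2164]
step 2: x^-=[-0.7959]  P^-=[0.4301]  S=[0.8001]  K=[0.5375]  nu=[-2.4341]  x^+=[-2.1043]  P^+=[0.1989]
step 3: x^-=[-1.8097]  P^-=[0.4171]  S=[0.7871]  K=[0.5299]  nu=[3.7697]  x^+=[0.1879]  P^+=[0.1961]
step 4: x^-=[0.1616]  P^-=[0.4150]  S=[0.7850]  K=[0.5287]  nu=[1.5884]  x^+=[1.0013]  P^+=[0.1956]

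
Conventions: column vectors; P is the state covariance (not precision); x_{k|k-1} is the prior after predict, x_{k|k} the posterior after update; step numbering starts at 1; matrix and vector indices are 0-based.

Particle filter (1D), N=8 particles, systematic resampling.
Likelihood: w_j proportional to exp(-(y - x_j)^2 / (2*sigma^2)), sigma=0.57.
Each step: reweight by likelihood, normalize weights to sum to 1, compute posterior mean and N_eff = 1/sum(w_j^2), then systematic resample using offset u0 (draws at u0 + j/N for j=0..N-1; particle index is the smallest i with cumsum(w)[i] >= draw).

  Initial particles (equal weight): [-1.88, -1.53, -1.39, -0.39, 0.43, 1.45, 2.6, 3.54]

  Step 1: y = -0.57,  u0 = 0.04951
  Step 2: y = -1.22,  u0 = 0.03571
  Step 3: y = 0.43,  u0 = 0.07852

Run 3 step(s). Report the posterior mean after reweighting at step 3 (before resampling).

step 1: w=[0.0388, 0.1318, 0.1935, 0.5180, 0.1169, 0.0010, 0.0000, 0.0000]  mean=-0.6939  Neff=2.9559  idx=[1, 2, 2, 3, 3, 3, 3, 4]
step 2: w=[0.2065, 0.2290, 0.2290, 0.0829, 0.0829, 0.0829, 0.0829, 0.0036]  mean=-1.0805  Neff=5.7111  idx=[0, 0, 1, 1, 2, 2, 4, 5]
step 3: w=[0.0037, 0.0037, 0.0083, 0.0083, 0.0083, 0.0083, 0.4798, 0.4798]  mean=-0.4313  Neff=2.1702  idx=[6, 6, 6, 6, 7, 7, 7, 7]

post_mean = -0.4313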